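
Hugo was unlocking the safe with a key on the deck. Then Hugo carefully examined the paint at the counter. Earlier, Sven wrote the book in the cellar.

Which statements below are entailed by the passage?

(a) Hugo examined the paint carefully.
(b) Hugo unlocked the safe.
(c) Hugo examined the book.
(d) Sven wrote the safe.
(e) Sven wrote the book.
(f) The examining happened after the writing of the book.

(a) Entailed — dropping 'at the counter' leaves a sub-description the original still satisfies.
(b) Not entailed — 'was unlocking' is progressive on an accomplishment; it does not entail the completed 'unlocked'.
(c) Not entailed — Hugo examined the paint, not the book; the book belongs to the writing event.
(d) Not entailed — Sven wrote the book, not the safe; the safe belongs to the unlocking event.
(e) Entailed — dropping 'in the cellar' leaves a sub-description the original still satisfies.
(f) Entailed — the narrative places the writing before the examining.

(a), (e), (f)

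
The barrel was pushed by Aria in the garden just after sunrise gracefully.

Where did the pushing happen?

'in the garden' marks the location of the pushing event.

in the garden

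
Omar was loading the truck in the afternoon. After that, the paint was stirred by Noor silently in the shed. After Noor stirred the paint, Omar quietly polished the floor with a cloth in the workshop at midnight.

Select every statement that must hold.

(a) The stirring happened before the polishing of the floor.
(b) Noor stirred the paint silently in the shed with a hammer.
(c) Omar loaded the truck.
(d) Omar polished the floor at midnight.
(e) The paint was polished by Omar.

(a), (d)

(a) Entailed — the narrative places the stirring before the polishing.
(b) Not entailed — 'with a hammer' adds information not in the original event.
(c) Not entailed — 'was loading' is progressive on an accomplishment; it does not entail the completed 'loaded'.
(d) Entailed — dropping 'quietly', 'with a cloth', 'in the workshop' leaves a sub-description the original still satisfies.
(e) Not entailed — Omar polished the floor, not the paint; the paint belongs to the stirring event.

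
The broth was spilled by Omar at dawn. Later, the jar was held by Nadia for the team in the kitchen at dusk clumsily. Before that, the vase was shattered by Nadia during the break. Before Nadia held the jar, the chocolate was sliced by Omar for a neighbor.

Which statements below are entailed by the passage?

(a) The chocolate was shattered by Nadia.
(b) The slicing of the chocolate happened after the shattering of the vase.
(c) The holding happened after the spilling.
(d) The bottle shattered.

(c)

(a) Not entailed — Nadia shattered the vase, not the chocolate; the chocolate belongs to the slicing event.
(b) Not entailed — the narrative doesn't order the shattering relative to the slicing.
(c) Entailed — the narrative places the spilling before the holding.
(d) Not entailed — the vase is what shattered, not the bottle.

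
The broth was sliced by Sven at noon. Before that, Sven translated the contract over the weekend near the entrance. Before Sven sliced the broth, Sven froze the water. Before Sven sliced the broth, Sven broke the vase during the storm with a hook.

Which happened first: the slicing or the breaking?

the breaking

The connectives place the breaking before the slicing.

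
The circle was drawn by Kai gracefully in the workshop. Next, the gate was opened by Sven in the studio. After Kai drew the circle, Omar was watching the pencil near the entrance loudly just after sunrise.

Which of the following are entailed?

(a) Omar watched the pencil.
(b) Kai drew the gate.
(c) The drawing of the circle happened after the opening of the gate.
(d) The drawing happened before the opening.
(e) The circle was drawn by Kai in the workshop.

(a) Entailed — 'watch' is an activity; 'was watching' entails that some watching happened, so 'watched' holds.
(b) Not entailed — Kai drew the circle, not the gate; the gate belongs to the opening event.
(c) Not entailed — the narrative places the drawing before the opening, not after.
(d) Entailed — the narrative places the drawing before the opening.
(e) Entailed — dropping 'gracefully' leaves a sub-description the original still satisfies.

(a), (d), (e)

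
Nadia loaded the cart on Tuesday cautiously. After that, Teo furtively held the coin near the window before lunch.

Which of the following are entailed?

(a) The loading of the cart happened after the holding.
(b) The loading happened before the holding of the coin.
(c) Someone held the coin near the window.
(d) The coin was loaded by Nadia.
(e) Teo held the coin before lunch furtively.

(b), (c), (e)

(a) Not entailed — the narrative places the loading before the holding, not after.
(b) Entailed — the narrative places the loading before the holding.
(c) Entailed — the original entails any weakening of itself; this just drops 'before lunch', 'furtively' and generalizes the agent.
(d) Not entailed — Nadia loaded the cart, not the coin; the coin belongs to the holding event.
(e) Entailed — every conjunct here is already in the original holding event.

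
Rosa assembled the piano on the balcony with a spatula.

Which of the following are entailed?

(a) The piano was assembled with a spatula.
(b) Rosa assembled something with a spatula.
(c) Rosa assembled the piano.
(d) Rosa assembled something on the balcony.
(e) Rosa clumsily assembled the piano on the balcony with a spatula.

(a) Entailed — dropping 'on the balcony' and generalizing the agent leaves a sub-description the original still satisfies.
(b) Entailed — dropping 'on the balcony' and generalizing the patient leaves a sub-description the original still satisfies.
(c) Entailed — this follows by dropping conjuncts from the assembling event's description.
(d) Entailed — dropping 'with a spatula' and generalizing the patient leaves a sub-description the original still satisfies.
(e) Not entailed — 'clumsily' adds information not in the original event.

(a), (b), (c), (d)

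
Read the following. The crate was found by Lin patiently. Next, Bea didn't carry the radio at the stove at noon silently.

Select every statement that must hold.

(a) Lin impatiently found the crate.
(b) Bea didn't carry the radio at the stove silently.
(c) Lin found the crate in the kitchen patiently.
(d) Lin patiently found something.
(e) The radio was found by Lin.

(d)

(a) Not entailed — 'impatiently' adds a manner not in (and inconsistent with) the original.
(b) Not entailed — dropping 'at noon' under negation is not valid — the original leaves open that Bea carried the radio some other way.
(c) Not entailed — 'in the kitchen' adds information not in the original event.
(d) Entailed — generalizing the patient leaves a sub-description the original still satisfies.
(e) Not entailed — Lin found the crate, not the radio; the radio belongs to the carrying event.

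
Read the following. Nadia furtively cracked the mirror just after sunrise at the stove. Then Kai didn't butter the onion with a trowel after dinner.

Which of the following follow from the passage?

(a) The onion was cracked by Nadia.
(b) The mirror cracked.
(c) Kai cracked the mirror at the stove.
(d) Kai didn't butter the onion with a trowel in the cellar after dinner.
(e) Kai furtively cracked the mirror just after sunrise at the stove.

(b), (d)

(a) Not entailed — Nadia cracked the mirror, not the onion; the onion belongs to the buttering event.
(b) Entailed — 'Nadia cracked the mirror' is causative; it entails the inchoative 'the mirror cracked'.
(c) Not entailed — the passage has Nadia cracking the mirror, not Kai.
(d) Entailed — under negation, adding a further restriction is entailed: if no such buttering event occurred, none occurred in the cellar either.
(e) Not entailed — the passage has Nadia cracking the mirror, not Kai.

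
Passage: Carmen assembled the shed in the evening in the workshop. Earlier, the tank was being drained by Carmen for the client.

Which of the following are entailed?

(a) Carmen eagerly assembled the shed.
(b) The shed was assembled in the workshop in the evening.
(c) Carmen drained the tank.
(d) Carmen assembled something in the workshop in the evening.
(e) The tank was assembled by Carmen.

(a) Not entailed — 'eagerly' adds information not in the original event.
(b) Entailed — this follows by dropping conjuncts from the assembling event's description.
(c) Not entailed — 'was draining' is progressive on an accomplishment; it does not entail the completed 'drained'.
(d) Entailed — the original entails any weakening of itself; this just generalizes the patient.
(e) Not entailed — Carmen assembled the shed, not the tank; the tank belongs to the draining event.

(b), (d)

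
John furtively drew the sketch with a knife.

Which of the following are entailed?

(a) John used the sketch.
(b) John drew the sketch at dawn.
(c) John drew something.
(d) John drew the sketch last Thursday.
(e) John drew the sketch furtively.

(c), (e)

(a) Not entailed — the sketch is the patient, not an instrument — John used a knife.
(b) Not entailed — 'at dawn' adds information not in the original event.
(c) Entailed — the original entails any weakening of itself; this just drops 'with a knife', 'furtively' and generalizes the patient.
(d) Not entailed — 'last Thursday' adds information not in the original event.
(e) Entailed — every conjunct here is already in the original drawing event.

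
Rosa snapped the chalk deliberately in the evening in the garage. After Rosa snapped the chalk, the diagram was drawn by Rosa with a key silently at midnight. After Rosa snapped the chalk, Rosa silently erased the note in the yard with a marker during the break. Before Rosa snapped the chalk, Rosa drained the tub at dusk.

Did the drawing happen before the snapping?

no

The narrative orders the snapping before the drawing.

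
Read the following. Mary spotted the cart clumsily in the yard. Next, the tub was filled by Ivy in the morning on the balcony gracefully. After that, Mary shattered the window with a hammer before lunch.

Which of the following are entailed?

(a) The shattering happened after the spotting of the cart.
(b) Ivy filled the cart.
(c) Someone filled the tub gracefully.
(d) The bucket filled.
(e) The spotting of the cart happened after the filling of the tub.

(a), (c)

(a) Entailed — the narrative places the spotting before the shattering.
(b) Not entailed — Ivy filled the tub, not the cart; the cart belongs to the spotting event.
(c) Entailed — this follows by dropping conjuncts from the filling event's description.
(d) Not entailed — the tub is what filled, not the bucket.
(e) Not entailed — the narrative places the spotting before the filling, not after.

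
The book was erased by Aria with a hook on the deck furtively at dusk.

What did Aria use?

'with a hook' marks the instrument of the erasing event.

a hook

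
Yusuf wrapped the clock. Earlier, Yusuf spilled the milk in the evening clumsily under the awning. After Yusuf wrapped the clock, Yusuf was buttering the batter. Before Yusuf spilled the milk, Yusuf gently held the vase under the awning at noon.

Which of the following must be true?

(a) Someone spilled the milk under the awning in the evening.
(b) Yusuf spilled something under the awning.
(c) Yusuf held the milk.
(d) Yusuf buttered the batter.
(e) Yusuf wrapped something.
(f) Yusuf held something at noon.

(a) Entailed — the original entails any weakening of itself; this just drops 'clumsily' and generalizes the agent.
(b) Entailed — dropping 'in the evening', 'clumsily' and generalizing the patient leaves a sub-description the original still satisfies.
(c) Not entailed — Yusuf held the vase, not the milk; the milk belongs to the spilling event.
(d) Not entailed — 'was buttering' is progressive on an accomplishment; it does not entail the completed 'buttered'.
(e) Entailed — the original entails any weakening of itself; this just generalizes the patient.
(f) Entailed — dropping 'gently', 'under the awning' and generalizing the patient leaves a sub-description the original still satisfies.

(a), (b), (e), (f)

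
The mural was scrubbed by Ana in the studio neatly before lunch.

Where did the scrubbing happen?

'in the studio' marks the location of the scrubbing event.

in the studio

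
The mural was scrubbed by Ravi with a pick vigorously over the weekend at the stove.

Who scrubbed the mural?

Ravi

'Ravi' marks the agent of the scrubbing event.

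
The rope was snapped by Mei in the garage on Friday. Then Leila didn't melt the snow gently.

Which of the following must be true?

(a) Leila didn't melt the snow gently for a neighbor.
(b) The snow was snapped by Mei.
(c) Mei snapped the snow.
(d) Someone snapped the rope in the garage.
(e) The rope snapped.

(a) Entailed — under negation, adding a further restriction is entailed: if no such melting event occurred, none occurred for a neighbor either.
(b) Not entailed — Mei snapped the rope, not the snow; the snow belongs to the melting event.
(c) Not entailed — Mei snapped the rope, not the snow; the snow belongs to the melting event.
(d) Entailed — dropping 'on Friday' and generalizing the agent leaves a sub-description the original still satisfies.
(e) Entailed — 'Mei snapped the rope' is causative; it entails the inchoative 'the rope snapped'.

(a), (d), (e)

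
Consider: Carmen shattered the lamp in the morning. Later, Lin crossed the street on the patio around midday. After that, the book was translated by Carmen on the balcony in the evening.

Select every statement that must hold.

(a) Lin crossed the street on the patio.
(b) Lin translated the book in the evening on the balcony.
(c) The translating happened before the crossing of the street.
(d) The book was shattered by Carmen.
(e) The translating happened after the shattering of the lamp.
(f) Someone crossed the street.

(a) Entailed — this follows by dropping conjuncts from the crossing event's description.
(b) Not entailed — the passage has Carmen translating the book, not Lin.
(c) Not entailed — the narrative places the crossing before the translating, not after.
(d) Not entailed — Carmen shattered the lamp, not the book; the book belongs to the translating event.
(e) Entailed — the narrative places the shattering before the translating.
(f) Entailed — this follows by dropping conjuncts from the crossing event's description.

(a), (e), (f)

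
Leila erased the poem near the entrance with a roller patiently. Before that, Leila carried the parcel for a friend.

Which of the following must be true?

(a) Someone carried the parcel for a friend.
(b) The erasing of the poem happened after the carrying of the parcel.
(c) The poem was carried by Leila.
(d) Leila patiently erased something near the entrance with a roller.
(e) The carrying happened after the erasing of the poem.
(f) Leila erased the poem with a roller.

(a) Entailed — the original entails any weakening of itself; this just generalizes the agent.
(b) Entailed — the narrative places the carrying before the erasing.
(c) Not entailed — Leila carried the parcel, not the poem; the poem belongs to the erasing event.
(d) Entailed — the original entails any weakening of itself; this just generalizes the patient.
(e) Not entailed — the narrative places the carrying before the erasing, not after.
(f) Entailed — every conjunct here is already in the original erasing event.

(a), (b), (d), (f)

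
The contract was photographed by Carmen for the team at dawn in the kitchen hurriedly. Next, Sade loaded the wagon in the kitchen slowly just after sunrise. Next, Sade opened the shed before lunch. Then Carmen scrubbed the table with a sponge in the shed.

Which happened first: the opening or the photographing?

The connectives place the photographing before the opening.

the photographing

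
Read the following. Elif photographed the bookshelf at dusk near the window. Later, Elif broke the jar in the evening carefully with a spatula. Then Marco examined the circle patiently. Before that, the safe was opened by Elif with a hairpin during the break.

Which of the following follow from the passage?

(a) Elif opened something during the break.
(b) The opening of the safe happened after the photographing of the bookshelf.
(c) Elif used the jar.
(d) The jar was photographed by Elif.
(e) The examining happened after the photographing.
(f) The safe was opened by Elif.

(a), (e), (f)

(a) Entailed — this follows by dropping conjuncts from the opening event's description.
(b) Not entailed — the narrative doesn't order the photographing relative to the opening.
(c) Not entailed — the jar is the patient, not an instrument — Elif used a spatula.
(d) Not entailed — Elif photographed the bookshelf, not the jar; the jar belongs to the breaking event.
(e) Entailed — the narrative places the photographing before the examining.
(f) Entailed — dropping 'during the break', 'with a hairpin' leaves a sub-description the original still satisfies.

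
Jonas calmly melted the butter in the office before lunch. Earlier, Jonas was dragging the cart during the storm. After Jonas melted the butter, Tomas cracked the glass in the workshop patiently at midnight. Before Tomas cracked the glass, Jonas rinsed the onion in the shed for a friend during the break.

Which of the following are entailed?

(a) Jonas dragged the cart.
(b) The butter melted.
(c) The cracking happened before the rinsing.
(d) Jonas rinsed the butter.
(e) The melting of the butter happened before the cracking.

(a) Entailed — 'drag' is an activity; 'was dragging' entails that some dragging happened, so 'dragged' holds.
(b) Entailed — 'Jonas melted the butter' is causative; it entails the inchoative 'the butter melted'.
(c) Not entailed — the narrative places the rinsing before the cracking, not after.
(d) Not entailed — Jonas rinsed the onion, not the butter; the butter belongs to the melting event.
(e) Entailed — the narrative places the melting before the cracking.

(a), (b), (e)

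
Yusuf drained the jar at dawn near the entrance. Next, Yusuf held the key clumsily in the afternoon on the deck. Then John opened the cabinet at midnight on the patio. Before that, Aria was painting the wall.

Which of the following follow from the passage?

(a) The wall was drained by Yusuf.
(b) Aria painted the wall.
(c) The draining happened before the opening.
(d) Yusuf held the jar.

(a) Not entailed — Yusuf drained the jar, not the wall; the wall belongs to the painting event.
(b) Not entailed — 'was painting' is progressive on an accomplishment; it does not entail the completed 'painted'.
(c) Entailed — the narrative places the draining before the opening.
(d) Not entailed — Yusuf held the key, not the jar; the jar belongs to the draining event.

(c)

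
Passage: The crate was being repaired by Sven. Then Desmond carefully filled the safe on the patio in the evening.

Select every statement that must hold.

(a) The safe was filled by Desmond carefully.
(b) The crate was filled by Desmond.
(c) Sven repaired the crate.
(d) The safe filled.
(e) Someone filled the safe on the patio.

(a) Entailed — the original entails any weakening of itself; this just drops 'on the patio', 'in the evening'.
(b) Not entailed — Desmond filled the safe, not the crate; the crate belongs to the repairing event.
(c) Not entailed — 'was repairing' is progressive on an accomplishment; it does not entail the completed 'repaired'.
(d) Entailed — 'Desmond filled the safe' is causative; it entails the inchoative 'the safe filled'.
(e) Entailed — the original entails any weakening of itself; this just drops 'in the evening', 'carefully' and generalizes the agent.

(a), (d), (e)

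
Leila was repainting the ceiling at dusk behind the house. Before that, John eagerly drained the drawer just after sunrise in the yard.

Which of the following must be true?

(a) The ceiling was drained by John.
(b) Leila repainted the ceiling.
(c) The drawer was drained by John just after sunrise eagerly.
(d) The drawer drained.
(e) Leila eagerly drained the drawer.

(c), (d)

(a) Not entailed — John drained the drawer, not the ceiling; the ceiling belongs to the repainting event.
(b) Not entailed — 'was repainting' is progressive on an accomplishment; it does not entail the completed 'repainted'.
(c) Entailed — dropping 'in the yard' leaves a sub-description the original still satisfies.
(d) Entailed — 'John drained the drawer' is causative; it entails the inchoative 'the drawer drained'.
(e) Not entailed — the passage has John draining the drawer, not Leila.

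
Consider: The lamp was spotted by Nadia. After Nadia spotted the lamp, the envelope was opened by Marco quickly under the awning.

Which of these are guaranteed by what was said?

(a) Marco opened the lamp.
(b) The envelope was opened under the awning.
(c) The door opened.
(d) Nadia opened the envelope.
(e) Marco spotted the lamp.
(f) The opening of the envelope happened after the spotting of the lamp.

(b), (f)

(a) Not entailed — Marco opened the envelope, not the lamp; the lamp belongs to the spotting event.
(b) Entailed — every conjunct here is already in the original opening event.
(c) Not entailed — the envelope is what opened, not the door.
(d) Not entailed — the passage has Marco opening the envelope, not Nadia.
(e) Not entailed — the passage has Nadia spotting the lamp, not Marco.
(f) Entailed — the narrative places the spotting before the opening.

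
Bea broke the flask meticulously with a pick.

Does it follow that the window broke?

no

Nothing is said about any window; only the flask is affected.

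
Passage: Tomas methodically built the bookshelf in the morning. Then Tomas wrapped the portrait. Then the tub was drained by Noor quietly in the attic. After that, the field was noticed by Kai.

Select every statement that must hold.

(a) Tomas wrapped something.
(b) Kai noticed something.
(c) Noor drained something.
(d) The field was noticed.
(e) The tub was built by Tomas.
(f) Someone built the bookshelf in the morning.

(a), (b), (c), (d), (f)

(a) Entailed — every conjunct here is already in the original wrapping event.
(b) Entailed — this follows by dropping conjuncts from the noticing event's description.
(c) Entailed — this follows by dropping conjuncts from the draining event's description.
(d) Entailed — the original entails any weakening of itself; this just generalizes the agent.
(e) Not entailed — Tomas built the bookshelf, not the tub; the tub belongs to the draining event.
(f) Entailed — this follows by dropping conjuncts from the building event's description.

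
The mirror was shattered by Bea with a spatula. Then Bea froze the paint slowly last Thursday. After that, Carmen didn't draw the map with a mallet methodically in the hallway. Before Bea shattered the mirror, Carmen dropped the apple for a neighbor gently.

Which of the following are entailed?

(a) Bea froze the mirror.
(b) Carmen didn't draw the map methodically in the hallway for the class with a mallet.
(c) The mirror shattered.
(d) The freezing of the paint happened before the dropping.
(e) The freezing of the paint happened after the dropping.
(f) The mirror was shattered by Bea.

(b), (c), (e), (f)

(a) Not entailed — Bea froze the paint, not the mirror; the mirror belongs to the shattering event.
(b) Entailed — under negation, adding a further restriction is entailed: if no such drawing event occurred, none occurred for the class either.
(c) Entailed — 'Bea shattered the mirror' is causative; it entails the inchoative 'the mirror shattered'.
(d) Not entailed — the narrative places the dropping before the freezing, not after.
(e) Entailed — the narrative places the dropping before the freezing.
(f) Entailed — the original entails any weakening of itself; this just drops 'with a spatula'.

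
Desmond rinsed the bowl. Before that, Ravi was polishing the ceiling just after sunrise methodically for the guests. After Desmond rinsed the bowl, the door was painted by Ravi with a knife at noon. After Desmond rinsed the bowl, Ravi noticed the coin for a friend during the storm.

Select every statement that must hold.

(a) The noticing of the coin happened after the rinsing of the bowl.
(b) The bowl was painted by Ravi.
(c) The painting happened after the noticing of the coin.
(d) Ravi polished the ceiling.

(a) Entailed — the narrative places the rinsing before the noticing.
(b) Not entailed — Ravi painted the door, not the bowl; the bowl belongs to the rinsing event.
(c) Not entailed — the narrative doesn't order the noticing relative to the painting.
(d) Entailed — 'polish' is an activity; 'was polishing' entails that some polishing happened, so 'polished' holds.

(a), (d)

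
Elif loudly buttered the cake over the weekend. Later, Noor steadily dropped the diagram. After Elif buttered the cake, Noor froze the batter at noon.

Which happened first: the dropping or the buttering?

the buttering

The connectives place the buttering before the dropping.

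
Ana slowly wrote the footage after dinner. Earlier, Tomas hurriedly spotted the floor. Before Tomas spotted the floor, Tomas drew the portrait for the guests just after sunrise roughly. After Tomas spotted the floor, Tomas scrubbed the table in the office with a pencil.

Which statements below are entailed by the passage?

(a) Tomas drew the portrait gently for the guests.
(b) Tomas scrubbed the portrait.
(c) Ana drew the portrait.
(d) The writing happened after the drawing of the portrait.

(d)

(a) Not entailed — 'gently' adds a manner not in (and inconsistent with) the original.
(b) Not entailed — Tomas scrubbed the table, not the portrait; the portrait belongs to the drawing event.
(c) Not entailed — the passage has Tomas drawing the portrait, not Ana.
(d) Entailed — the narrative places the drawing before the writing.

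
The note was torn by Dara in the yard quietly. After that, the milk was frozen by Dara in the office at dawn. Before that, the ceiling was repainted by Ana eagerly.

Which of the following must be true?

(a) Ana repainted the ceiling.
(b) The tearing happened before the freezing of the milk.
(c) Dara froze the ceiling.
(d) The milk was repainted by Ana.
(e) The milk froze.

(a) Entailed — this follows by dropping conjuncts from the repainting event's description.
(b) Entailed — the narrative places the tearing before the freezing.
(c) Not entailed — Dara froze the milk, not the ceiling; the ceiling belongs to the repainting event.
(d) Not entailed — Ana repainted the ceiling, not the milk; the milk belongs to the freezing event.
(e) Entailed — 'Dara froze the milk' is causative; it entails the inchoative 'the milk froze'.

(a), (b), (e)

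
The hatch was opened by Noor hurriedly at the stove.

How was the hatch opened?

'hurriedly' marks the manner of the opening event.

hurriedly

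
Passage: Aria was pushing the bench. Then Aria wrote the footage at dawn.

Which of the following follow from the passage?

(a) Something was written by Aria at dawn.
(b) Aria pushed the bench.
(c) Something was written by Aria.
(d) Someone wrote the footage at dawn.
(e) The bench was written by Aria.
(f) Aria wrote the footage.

(a) Entailed — this follows by dropping conjuncts from the writing event's description.
(b) Entailed — 'push' is an activity; 'was pushing' entails that some pushing happened, so 'pushed' holds.
(c) Entailed — every conjunct here is already in the original writing event.
(d) Entailed — generalizing the agent leaves a sub-description the original still satisfies.
(e) Not entailed — Aria wrote the footage, not the bench; the bench belongs to the pushing event.
(f) Entailed — this follows by dropping conjuncts from the writing event's description.

(a), (b), (c), (d), (f)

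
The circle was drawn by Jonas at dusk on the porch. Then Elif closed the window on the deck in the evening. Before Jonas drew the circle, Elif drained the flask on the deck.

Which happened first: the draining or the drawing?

the draining

The connectives place the draining before the drawing.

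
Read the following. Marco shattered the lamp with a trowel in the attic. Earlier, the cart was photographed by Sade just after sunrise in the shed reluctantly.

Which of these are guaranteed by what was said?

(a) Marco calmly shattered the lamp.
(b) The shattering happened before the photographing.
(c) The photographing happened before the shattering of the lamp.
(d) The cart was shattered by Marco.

(a) Not entailed — 'calmly' adds information not in the original event.
(b) Not entailed — the narrative places the photographing before the shattering, not after.
(c) Entailed — the narrative places the photographing before the shattering.
(d) Not entailed — Marco shattered the lamp, not the cart; the cart belongs to the photographing event.

(c)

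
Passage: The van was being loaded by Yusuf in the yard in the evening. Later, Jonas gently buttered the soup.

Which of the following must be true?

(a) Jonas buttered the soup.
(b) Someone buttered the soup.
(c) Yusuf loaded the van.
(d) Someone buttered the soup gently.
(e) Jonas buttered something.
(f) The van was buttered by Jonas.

(a), (b), (d), (e)

(a) Entailed — every conjunct here is already in the original buttering event.
(b) Entailed — this follows by dropping conjuncts from the buttering event's description.
(c) Not entailed — 'was loading' is progressive on an accomplishment; it does not entail the completed 'loaded'.
(d) Entailed — every conjunct here is already in the original buttering event.
(e) Entailed — the original entails any weakening of itself; this just drops 'gently' and generalizes the patient.
(f) Not entailed — Jonas buttered the soup, not the van; the van belongs to the loading event.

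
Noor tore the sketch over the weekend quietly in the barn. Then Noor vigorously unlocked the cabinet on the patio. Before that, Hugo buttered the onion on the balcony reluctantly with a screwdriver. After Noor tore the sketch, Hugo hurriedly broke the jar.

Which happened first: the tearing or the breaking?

The connectives place the tearing before the breaking.

the tearing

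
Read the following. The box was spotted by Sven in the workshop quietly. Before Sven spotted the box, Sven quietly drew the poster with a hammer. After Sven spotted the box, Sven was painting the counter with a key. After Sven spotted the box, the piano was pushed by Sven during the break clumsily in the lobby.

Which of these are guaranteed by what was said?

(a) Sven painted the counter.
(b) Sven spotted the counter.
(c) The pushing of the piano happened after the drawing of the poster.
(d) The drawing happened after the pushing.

(a) Not entailed — 'was painting' is progressive on an accomplishment; it does not entail the completed 'painted'.
(b) Not entailed — Sven spotted the box, not the counter; the counter belongs to the painting event.
(c) Entailed — the narrative places the drawing before the pushing.
(d) Not entailed — the narrative places the drawing before the pushing, not after.

(c)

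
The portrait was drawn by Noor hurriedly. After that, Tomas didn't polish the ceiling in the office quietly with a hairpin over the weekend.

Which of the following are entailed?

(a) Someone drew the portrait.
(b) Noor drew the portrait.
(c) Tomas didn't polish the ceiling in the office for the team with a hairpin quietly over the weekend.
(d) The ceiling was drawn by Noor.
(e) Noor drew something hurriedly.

(a) Entailed — this follows by dropping conjuncts from the drawing event's description.
(b) Entailed — every conjunct here is already in the original drawing event.
(c) Entailed — under negation, adding a further restriction is entailed: if no such polishing event occurred, none occurred for the team either.
(d) Not entailed — Noor drew the portrait, not the ceiling; the ceiling belongs to the polishing event.
(e) Entailed — every conjunct here is already in the original drawing event.

(a), (b), (c), (e)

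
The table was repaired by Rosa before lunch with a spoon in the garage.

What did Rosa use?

a spoon

'with a spoon' marks the instrument of the repairing event.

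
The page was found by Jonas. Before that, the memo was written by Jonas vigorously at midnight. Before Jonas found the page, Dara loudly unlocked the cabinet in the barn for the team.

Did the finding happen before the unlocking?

The narrative orders the unlocking before the finding.

no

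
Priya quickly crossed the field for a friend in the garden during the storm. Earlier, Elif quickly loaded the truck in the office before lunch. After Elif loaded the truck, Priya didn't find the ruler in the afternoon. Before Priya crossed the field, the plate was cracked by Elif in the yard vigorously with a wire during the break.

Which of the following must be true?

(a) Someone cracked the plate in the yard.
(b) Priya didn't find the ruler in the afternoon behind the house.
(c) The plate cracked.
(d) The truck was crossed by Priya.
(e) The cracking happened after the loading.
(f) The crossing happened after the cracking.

(a), (b), (c), (f)

(a) Entailed — this follows by dropping conjuncts from the cracking event's description.
(b) Entailed — under negation, adding a further restriction is entailed: if no such finding event occurred, none occurred behind the house either.
(c) Entailed — 'Elif cracked the plate' is causative; it entails the inchoative 'the plate cracked'.
(d) Not entailed — Priya crossed the field, not the truck; the truck belongs to the loading event.
(e) Not entailed — the narrative doesn't order the loading relative to the cracking.
(f) Entailed — the narrative places the cracking before the crossing.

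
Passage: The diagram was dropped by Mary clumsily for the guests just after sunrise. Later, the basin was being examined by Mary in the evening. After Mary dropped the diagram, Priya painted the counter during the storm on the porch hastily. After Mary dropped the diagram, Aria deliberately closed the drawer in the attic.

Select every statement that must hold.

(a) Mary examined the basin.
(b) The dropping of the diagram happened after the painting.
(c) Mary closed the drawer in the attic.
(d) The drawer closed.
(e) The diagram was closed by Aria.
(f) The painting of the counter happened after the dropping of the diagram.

(a) Entailed — 'examine' is an activity; 'was examining' entails that some examining happened, so 'examined' holds.
(b) Not entailed — the narrative places the dropping before the painting, not after.
(c) Not entailed — the passage has Aria closing the drawer, not Mary.
(d) Entailed — 'Aria closed the drawer' is causative; it entails the inchoative 'the drawer closed'.
(e) Not entailed — Aria closed the drawer, not the diagram; the diagram belongs to the dropping event.
(f) Entailed — the narrative places the dropping before the painting.

(a), (d), (f)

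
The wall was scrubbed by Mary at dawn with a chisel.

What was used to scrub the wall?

a chisel

'with a chisel' marks the instrument of the scrubbing event.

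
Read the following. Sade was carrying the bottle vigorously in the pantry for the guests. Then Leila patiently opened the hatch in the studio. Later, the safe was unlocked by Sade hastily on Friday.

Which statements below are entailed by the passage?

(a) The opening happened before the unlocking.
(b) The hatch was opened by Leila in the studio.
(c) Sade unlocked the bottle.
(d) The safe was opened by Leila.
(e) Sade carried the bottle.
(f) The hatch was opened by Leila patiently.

(a) Entailed — the narrative places the opening before the unlocking.
(b) Entailed — dropping 'patiently' leaves a sub-description the original still satisfies.
(c) Not entailed — Sade unlocked the safe, not the bottle; the bottle belongs to the carrying event.
(d) Not entailed — Leila opened the hatch, not the safe; the safe belongs to the unlocking event.
(e) Entailed — 'carry' is an activity; 'was carrying' entails that some carrying happened, so 'carried' holds.
(f) Entailed — this follows by dropping conjuncts from the opening event's description.

(a), (b), (e), (f)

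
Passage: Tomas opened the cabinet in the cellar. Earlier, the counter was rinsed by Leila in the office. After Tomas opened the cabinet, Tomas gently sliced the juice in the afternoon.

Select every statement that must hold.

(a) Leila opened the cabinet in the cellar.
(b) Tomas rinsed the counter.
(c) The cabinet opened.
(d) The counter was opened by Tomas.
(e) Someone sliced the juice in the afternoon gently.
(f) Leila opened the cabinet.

(c), (e)

(a) Not entailed — the passage has Tomas opening the cabinet, not Leila.
(b) Not entailed — the passage has Leila rinsing the counter, not Tomas.
(c) Entailed — 'Tomas opened the cabinet' is causative; it entails the inchoative 'the cabinet opened'.
(d) Not entailed — Tomas opened the cabinet, not the counter; the counter belongs to the rinsing event.
(e) Entailed — every conjunct here is already in the original slicing event.
(f) Not entailed — the passage has Tomas opening the cabinet, not Leila.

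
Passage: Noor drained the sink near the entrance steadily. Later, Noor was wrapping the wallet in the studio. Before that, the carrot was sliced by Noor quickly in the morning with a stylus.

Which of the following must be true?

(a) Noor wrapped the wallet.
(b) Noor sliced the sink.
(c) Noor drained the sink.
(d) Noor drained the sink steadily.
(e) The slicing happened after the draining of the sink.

(c), (d)

(a) Not entailed — 'was wrapping' is progressive on an accomplishment; it does not entail the completed 'wrapped'.
(b) Not entailed — Noor sliced the carrot, not the sink; the sink belongs to the draining event.
(c) Entailed — dropping 'steadily', 'near the entrance' leaves a sub-description the original still satisfies.
(d) Entailed — every conjunct here is already in the original draining event.
(e) Not entailed — the narrative doesn't order the draining relative to the slicing.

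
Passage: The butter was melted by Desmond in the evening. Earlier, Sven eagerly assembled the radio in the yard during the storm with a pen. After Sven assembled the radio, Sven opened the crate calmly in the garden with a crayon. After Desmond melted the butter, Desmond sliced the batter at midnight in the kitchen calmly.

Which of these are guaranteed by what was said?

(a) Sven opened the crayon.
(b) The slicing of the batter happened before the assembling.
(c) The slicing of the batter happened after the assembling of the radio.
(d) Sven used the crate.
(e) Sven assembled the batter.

(c)

(a) Not entailed — the crayon is the instrument, not what was opened.
(b) Not entailed — the narrative places the assembling before the slicing, not after.
(c) Entailed — the narrative places the assembling before the slicing.
(d) Not entailed — the crate is the patient, not an instrument — Sven used a crayon.
(e) Not entailed — Sven assembled the radio, not the batter; the batter belongs to the slicing event.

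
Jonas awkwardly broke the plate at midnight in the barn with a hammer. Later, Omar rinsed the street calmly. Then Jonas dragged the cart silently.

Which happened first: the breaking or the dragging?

the breaking

The connectives place the breaking before the dragging.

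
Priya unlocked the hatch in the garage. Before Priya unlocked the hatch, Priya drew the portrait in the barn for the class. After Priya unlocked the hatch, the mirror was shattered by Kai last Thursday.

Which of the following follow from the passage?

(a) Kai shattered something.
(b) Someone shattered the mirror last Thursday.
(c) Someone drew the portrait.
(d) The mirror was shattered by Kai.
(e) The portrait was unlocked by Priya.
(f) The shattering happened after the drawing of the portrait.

(a), (b), (c), (d), (f)

(a) Entailed — this follows by dropping conjuncts from the shattering event's description.
(b) Entailed — every conjunct here is already in the original shattering event.
(c) Entailed — this follows by dropping conjuncts from the drawing event's description.
(d) Entailed — dropping 'last Thursday' leaves a sub-description the original still satisfies.
(e) Not entailed — Priya unlocked the hatch, not the portrait; the portrait belongs to the drawing event.
(f) Entailed — the narrative places the drawing before the shattering.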